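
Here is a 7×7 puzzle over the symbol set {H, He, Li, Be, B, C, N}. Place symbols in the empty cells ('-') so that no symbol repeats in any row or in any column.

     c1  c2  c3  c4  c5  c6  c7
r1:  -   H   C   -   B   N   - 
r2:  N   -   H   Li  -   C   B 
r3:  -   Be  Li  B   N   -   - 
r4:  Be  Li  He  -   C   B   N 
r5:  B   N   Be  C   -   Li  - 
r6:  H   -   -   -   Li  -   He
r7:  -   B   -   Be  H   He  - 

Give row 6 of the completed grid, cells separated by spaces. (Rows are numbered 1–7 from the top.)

H C B N Li Be He

Cell (r1,c4): row 1 has {H,B,C,N}; column 4 has {Li,Be,B,C} → He.
Cell (r2,c2): row 2 has {H,Li,B,C,N}; column 2 has {H,Li,Be,B,N} → He.
Cell (r2,c5): row 2 has {H,He,Li,B,C,N}; column 5 has {H,Li,B,C,N} → Be.
Cell (r3,c6): row 3 has {Li,Be,B,N}; column 6 has {He,Li,B,C,N} → H.
Cell (r3,c7): row 3 has {H,Li,Be,B,N}; column 7 has {He,B,N} → C.
Cell (r4,c4): row 4 has {He,Li,Be,B,C,N}; column 4 has {He,Li,Be,B,C} → H.
Cell (r5,c5): row 5 has {Li,Be,B,C,N}; column 5 has {H,Li,Be,B,C,N} → He.
Cell (r5,c7): row 5 has {He,Li,Be,B,C,N}; column 7 has {He,B,C,N} → H.
Cell (r6,c2): row 6 has {H,He,Li}; column 2 has {H,He,Li,Be,B,N} → C.
Cell (r6,c4): row 6 has {H,He,Li,C}; column 4 has {H,He,Li,Be,B,C} → N.
Cell (r6,c6): row 6 has {H,He,Li,C,N}; column 6 has {H,He,Li,B,C,N} → Be.
Cell (r7,c3): row 7 has {H,He,Be,B}; column 3 has {H,He,Li,Be,C} → N.
Cell (r7,c7): row 7 has {H,He,Be,B,N}; column 7 has {H,He,B,C,N} → Li.
Cell (r1,c1): row 1 has {H,He,B,C,N}; column 1 has {H,Be,B,N} → Li.
Cell (r1,c7): row 1 has {H,He,Li,B,C,N}; column 7 has {H,He,Li,B,C,N} → Be.
Cell (r3,c1): row 3 has {H,Li,Be,B,C,N}; column 1 has {H,Li,Be,B,N} → He.
Cell (r6,c3): row 6 has {H,He,Li,Be,C,N}; column 3 has {H,He,Li,Be,C,N} → B.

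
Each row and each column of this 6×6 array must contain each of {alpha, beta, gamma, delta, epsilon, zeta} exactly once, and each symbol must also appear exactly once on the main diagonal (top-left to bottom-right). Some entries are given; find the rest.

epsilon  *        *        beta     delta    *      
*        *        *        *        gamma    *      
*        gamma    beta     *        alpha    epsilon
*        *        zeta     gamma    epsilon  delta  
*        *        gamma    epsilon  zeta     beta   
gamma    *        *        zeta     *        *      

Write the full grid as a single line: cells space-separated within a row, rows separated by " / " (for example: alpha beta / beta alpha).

(r1,c3): row 1 has {beta,delta,epsilon}; column 3 has {beta,gamma,zeta}, so it must be alpha.
(r3,c4): row 3 has {alpha,beta,gamma,epsilon}; column 4 has {beta,gamma,epsilon,zeta}, so it must be delta.
(r6,c5): row 6 has {gamma,zeta}; column 5 has {alpha,gamma,delta,epsilon,zeta}, so it must be beta.
(r6,c6): row 6 has {beta,gamma,zeta}; column 6 has {beta,delta,epsilon}; the diagonal has {beta,gamma,epsilon,zeta}, so it must be alpha.
(r1,c2): row 1 has {alpha,beta,delta,epsilon}; column 2 has {gamma}, so it must be zeta.
(r1,c6): row 1 has {alpha,beta,delta,epsilon,zeta}; column 6 has {alpha,beta,delta,epsilon}, so it must be gamma.
(r2,c2): row 2 has {gamma}; column 2 has {gamma,zeta}; the diagonal has {alpha,beta,gamma,epsilon,zeta}, so it must be delta.
(r2,c3): row 2 has {gamma,delta}; column 3 has {alpha,beta,gamma,zeta}, so it must be epsilon.
(r2,c4): row 2 has {gamma,delta,epsilon}; column 4 has {beta,gamma,delta,epsilon,zeta}, so it must be alpha.
(r2,c6): row 2 has {alpha,gamma,delta,epsilon}; column 6 has {alpha,beta,gamma,delta,epsilon}, so it must be zeta.
(r3,c1): row 3 has {alpha,beta,gamma,delta,epsilon}; column 1 has {gamma,epsilon}, so it must be zeta.
(r5,c2): row 5 has {beta,gamma,epsilon,zeta}; column 2 has {gamma,delta,zeta}, so it must be alpha.
(r6,c2): row 6 has {alpha,beta,gamma,zeta}; column 2 has {alpha,gamma,delta,zeta}, so it must be epsilon.
(r6,c3): row 6 has {alpha,beta,gamma,epsilon,zeta}; column 3 has {alpha,beta,gamma,epsilon,zeta}, so it must be delta.
(r2,c1): row 2 has {alpha,gamma,delta,epsilon,zeta}; column 1 has {gamma,epsilon,zeta}, so it must be beta.
(r4,c1): row 4 has {gamma,delta,epsilon,zeta}; column 1 has {beta,gamma,epsilon,zeta}, so it must be alpha.
(r4,c2): row 4 has {alpha,gamma,delta,epsilon,zeta}; column 2 has {alpha,gamma,delta,epsilon,zeta}, so it must be beta.
(r5,c1): row 5 has {alpha,beta,gamma,epsilon,zeta}; column 1 has {alpha,beta,gamma,epsilon,zeta}, so it must be delta.

epsilon zeta alpha beta delta gamma / beta delta epsilon alpha gamma zeta / zeta gamma beta delta alpha epsilon / alpha beta zeta gamma epsilon delta / delta alpha gamma epsilon zeta beta / gamma epsilon delta zeta beta alpha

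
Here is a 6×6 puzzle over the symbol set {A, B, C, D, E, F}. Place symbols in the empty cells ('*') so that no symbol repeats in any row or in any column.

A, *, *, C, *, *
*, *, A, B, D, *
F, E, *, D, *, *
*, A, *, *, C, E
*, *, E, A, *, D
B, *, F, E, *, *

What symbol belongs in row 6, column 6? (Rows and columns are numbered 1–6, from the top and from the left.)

At row 4, column 1: row 4 has {A,C,E}; column 1 has {A,B,F}; that leaves D.
At row 4, column 3: row 4 has {A,C,D,E}; column 3 has {A,E,F}; that leaves B.
At row 4, column 4: row 4 has {A,B,C,D,E}; column 4 has {A,B,C,D,E}; that leaves F.
At row 5, column 1: row 5 has {A,D,E}; column 1 has {A,B,D,F}; that leaves C.
At row 6, column 5: row 6 has {B,E,F}; column 5 has {C,D}; that leaves A.
At row 6, column 6: row 6 has {A,B,E,F}; column 6 has {D,E}; that leaves C.

C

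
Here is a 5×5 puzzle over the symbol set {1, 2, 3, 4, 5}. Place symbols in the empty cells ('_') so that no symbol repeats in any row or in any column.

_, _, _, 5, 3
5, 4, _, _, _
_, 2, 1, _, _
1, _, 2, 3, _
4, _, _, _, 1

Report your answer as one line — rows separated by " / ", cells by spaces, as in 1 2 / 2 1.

2 1 4 5 3 / 5 4 3 1 2 / 3 2 1 4 5 / 1 5 2 3 4 / 4 3 5 2 1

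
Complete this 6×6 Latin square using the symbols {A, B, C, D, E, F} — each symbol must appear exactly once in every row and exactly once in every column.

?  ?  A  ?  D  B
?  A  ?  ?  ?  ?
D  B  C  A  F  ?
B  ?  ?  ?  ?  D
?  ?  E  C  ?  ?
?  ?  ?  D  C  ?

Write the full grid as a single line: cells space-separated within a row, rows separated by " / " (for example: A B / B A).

(r3,c6) = E
(r4,c3) = F
(r4,c4) = E
(r4,c5) = A
(r5,c5) = B
(r6,c3) = B
(r1,c4) = F
(r2,c3) = D
(r2,c4) = B
(r2,c5) = E
(r4,c2) = C
(r1,c2) = E
(r6,c2) = F
(r6,c6) = A
(r1,c1) = C
(r2,c1) = F
(r2,c6) = C
(r5,c1) = A
(r5,c2) = D
(r5,c6) = F
(r6,c1) = E

C E A F D B / F A D B E C / D B C A F E / B C F E A D / A D E C B F / E F B D C A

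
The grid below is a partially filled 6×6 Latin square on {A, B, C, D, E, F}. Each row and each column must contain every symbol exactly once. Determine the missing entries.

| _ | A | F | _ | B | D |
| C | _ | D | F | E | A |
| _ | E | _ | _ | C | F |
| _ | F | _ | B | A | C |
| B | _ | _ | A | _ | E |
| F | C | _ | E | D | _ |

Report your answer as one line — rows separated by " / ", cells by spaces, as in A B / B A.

E A F C B D / C B D F E A / A E B D C F / D F E B A C / B D C A F E / F C A E D B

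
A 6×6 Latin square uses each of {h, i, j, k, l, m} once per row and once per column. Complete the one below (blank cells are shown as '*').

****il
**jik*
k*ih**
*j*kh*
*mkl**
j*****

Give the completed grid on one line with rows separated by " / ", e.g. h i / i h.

(r3,c2) = l
(r5,c5) = j
(r6,c4) = m
(r6,c5) = l
(r1,c4) = j
(r2,c2) = h
(r2,c6) = m
(r3,c5) = m
(r3,c6) = j
(r4,c6) = i
(r5,c6) = h
(r6,c3) = h
(r6,c6) = k
(r1,c2) = k
(r1,c3) = m
(r2,c1) = l
(r4,c1) = m
(r4,c3) = l
(r5,c1) = i
(r6,c2) = i
(r1,c1) = h

h k m j i l / l h j i k m / k l i h m j / m j l k h i / i m k l j h / j i h m l k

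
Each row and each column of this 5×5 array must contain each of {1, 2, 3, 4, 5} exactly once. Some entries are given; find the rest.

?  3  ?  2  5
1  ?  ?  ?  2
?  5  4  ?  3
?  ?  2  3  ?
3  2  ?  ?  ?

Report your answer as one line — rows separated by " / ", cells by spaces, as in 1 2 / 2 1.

4 3 1 2 5 / 1 4 3 5 2 / 2 5 4 1 3 / 5 1 2 3 4 / 3 2 5 4 1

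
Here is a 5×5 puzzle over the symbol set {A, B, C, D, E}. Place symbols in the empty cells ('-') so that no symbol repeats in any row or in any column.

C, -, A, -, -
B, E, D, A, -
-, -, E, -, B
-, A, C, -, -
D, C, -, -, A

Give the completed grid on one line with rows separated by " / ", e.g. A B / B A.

C B A D E / B E D A C / A D E C B / E A C B D / D C B E A

At row 2, column 5: row 2 has {A,B,D,E}; column 5 has {A,B}; that leaves C.
At row 3, column 1: row 3 has {B,E}; column 1 has {B,C,D}; that leaves A.
At row 3, column 2: row 3 has {A,B,E}; column 2 has {A,C,E}; that leaves D.
At row 3, column 4: row 3 has {A,B,D,E}; column 4 has {A}; that leaves C.
At row 4, column 1: row 4 has {A,C}; column 1 has {A,B,C,D}; that leaves E.
At row 4, column 5: row 4 has {A,C,E}; column 5 has {A,B,C}; that leaves D.
At row 5, column 3: row 5 has {A,C,D}; column 3 has {A,C,D,E}; that leaves B.
At row 5, column 4: row 5 has {A,B,C,D}; column 4 has {A,C}; that leaves E.
At row 1, column 2: row 1 has {A,C}; column 2 has {A,C,D,E}; that leaves B.
At row 1, column 4: row 1 has {A,B,C}; column 4 has {A,C,E}; that leaves D.
At row 1, column 5: row 1 has {A,B,C,D}; column 5 has {A,B,C,D}; that leaves E.
At row 4, column 4: row 4 has {A,C,D,E}; column 4 has {A,C,D,E}; that leaves B.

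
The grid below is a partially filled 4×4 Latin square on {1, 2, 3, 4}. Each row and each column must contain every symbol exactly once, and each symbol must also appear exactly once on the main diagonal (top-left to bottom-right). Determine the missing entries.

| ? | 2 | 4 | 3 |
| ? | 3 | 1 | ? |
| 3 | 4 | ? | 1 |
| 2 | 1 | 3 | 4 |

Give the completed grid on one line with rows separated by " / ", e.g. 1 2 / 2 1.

1 2 4 3 / 4 3 1 2 / 3 4 2 1 / 2 1 3 4

At row 1, column 1: row 1 has {2,3,4}; column 1 has {2,3}; the diagonal has {3,4}; that leaves 1.
At row 2, column 1: row 2 has {1,3}; column 1 has {1,2,3}; that leaves 4.
At row 2, column 4: row 2 has {1,3,4}; column 4 has {1,3,4}; that leaves 2.
At row 3, column 3: row 3 has {1,3,4}; column 3 has {1,3,4}; the diagonal has {1,3,4}; that leaves 2.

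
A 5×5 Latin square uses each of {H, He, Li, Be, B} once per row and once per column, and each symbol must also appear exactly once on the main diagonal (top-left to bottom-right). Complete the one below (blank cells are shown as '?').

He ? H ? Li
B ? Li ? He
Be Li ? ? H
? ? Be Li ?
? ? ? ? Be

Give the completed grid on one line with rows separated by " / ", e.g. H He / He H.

row 2 has {He,Li,B}; column 2 has {Li}; the diagonal has {He,Li,Be} — only H is left for (r2,c2).
row 2 has {H,He,Li,B}; column 4 has {Li} — only Be is left for (r2,c4).
row 3 has {H,Li,Be}; column 3 has {H,Li,Be}; the diagonal has {H,He,Li,Be} — only B is left for (r3,c3).
row 3 has {H,Li,Be,B}; column 4 has {Li,Be} — only He is left for (r3,c4).
row 4 has {Li,Be}; column 1 has {He,Be,B} — only H is left for (r4,c1).
row 4 has {H,Li,Be}; column 5 has {H,He,Li,Be} — only B is left for (r4,c5).
row 5 has {Be}; column 1 has {H,He,Be,B} — only Li is left for (r5,c1).
row 5 has {Li,Be}; column 3 has {H,Li,Be,B} — only He is left for (r5,c3).
row 1 has {H,He,Li}; column 4 has {He,Li,Be} — only B is left for (r1,c4).
row 4 has {H,Li,Be,B}; column 2 has {H,Li} — only He is left for (r4,c2).
row 5 has {He,Li,Be}; column 2 has {H,He,Li} — only B is left for (r5,c2).
row 5 has {He,Li,Be,B}; column 4 has {He,Li,Be,B} — only H is left for (r5,c4).
row 1 has {H,He,Li,B}; column 2 has {H,He,Li,B} — only Be is left for (r1,c2).

He Be H B Li / B H Li Be He / Be Li B He H / H He Be Li B / Li B He H Be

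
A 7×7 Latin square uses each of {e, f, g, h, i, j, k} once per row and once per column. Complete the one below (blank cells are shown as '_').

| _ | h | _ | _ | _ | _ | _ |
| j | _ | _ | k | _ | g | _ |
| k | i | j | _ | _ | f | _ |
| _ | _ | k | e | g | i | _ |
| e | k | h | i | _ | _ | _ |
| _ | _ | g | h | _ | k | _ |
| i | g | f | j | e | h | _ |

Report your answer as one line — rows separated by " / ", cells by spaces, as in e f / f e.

(r3,c4): row 3 has {f,i,j,k}; column 4 has {e,h,i,j,k}, so it must be g.
(r3,c5): row 3 has {f,g,i,j,k}; column 5 has {e,g}, so it must be h.
(r3,c7): row 3 has {f,g,h,i,j,k}; column 7 is empty so far, so it must be e.
(r5,c6): row 5 has {e,h,i,k}; column 6 has {f,g,h,i,k}, so it must be j.
(r6,c1): row 6 has {g,h,k}; column 1 has {e,i,j,k}, so it must be f.
(r7,c7): row 7 has {e,f,g,h,i,j}; column 7 has {e}, so it must be k.
(r1,c1): row 1 has {h}; column 1 has {e,f,i,j,k}, so it must be g.
(r1,c4): row 1 has {g,h}; column 4 has {e,g,h,i,j,k}, so it must be f.
(r1,c6): row 1 has {f,g,h}; column 6 has {f,g,h,i,j,k}, so it must be e.
(r4,c1): row 4 has {e,g,i,k}; column 1 has {e,f,g,i,j,k}, so it must be h.
(r5,c5): row 5 has {e,h,i,j,k}; column 5 has {e,g,h}, so it must be f.
(r5,c7): row 5 has {e,f,h,i,j,k}; column 7 has {e,k}, so it must be g.
(r1,c3): row 1 has {e,f,g,h}; column 3 has {f,g,h,j,k}, so it must be i.
(r1,c7): row 1 has {e,f,g,h,i}; column 7 has {e,g,k}, so it must be j.
(r2,c3): row 2 has {g,j,k}; column 3 has {f,g,h,i,j,k}, so it must be e.
(r2,c5): row 2 has {e,g,j,k}; column 5 has {e,f,g,h}, so it must be i.
(r4,c7): row 4 has {e,g,h,i,k}; column 7 has {e,g,j,k}, so it must be f.
(r6,c5): row 6 has {f,g,h,k}; column 5 has {e,f,g,h,i}, so it must be j.
(r6,c7): row 6 has {f,g,h,j,k}; column 7 has {e,f,g,j,k}, so it must be i.
(r1,c5): row 1 has {e,f,g,h,i,j}; column 5 has {e,f,g,h,i,j}, so it must be k.
(r2,c2): row 2 has {e,g,i,j,k}; column 2 has {g,h,i,k}, so it must be f.
(r2,c7): row 2 has {e,f,g,i,j,k}; column 7 has {e,f,g,i,j,k}, so it must be h.
(r4,c2): row 4 has {e,f,g,h,i,k}; column 2 has {f,g,h,i,k}, so it must be j.
(r6,c2): row 6 has {f,g,h,i,j,k}; column 2 has {f,g,h,i,j,k}, so it must be e.

g h i f k e j / j f e k i g h / k i j g h f e / h j k e g i f / e k h i f j g / f e g h j k i / i g f j e h k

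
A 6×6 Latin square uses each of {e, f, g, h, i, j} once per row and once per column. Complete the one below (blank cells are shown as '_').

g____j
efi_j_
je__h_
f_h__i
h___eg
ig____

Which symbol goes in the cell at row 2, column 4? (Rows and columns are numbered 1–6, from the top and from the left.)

(r2,c6) = h
(r3,c6) = f
(r4,c2) = j
(r4,c5) = g
(r5,c2) = i
(r6,c5) = f
(r6,c6) = e
(r1,c2) = h
(r1,c5) = i
(r2,c4) = g

g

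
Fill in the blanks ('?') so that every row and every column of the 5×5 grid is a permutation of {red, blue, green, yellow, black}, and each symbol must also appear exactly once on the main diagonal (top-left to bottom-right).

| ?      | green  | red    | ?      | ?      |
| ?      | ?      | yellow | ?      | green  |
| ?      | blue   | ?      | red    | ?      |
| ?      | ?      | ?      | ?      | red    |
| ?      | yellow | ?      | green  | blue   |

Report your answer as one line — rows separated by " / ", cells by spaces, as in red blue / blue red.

black green red blue yellow / blue red yellow black green / yellow blue green red black / green black blue yellow red / red yellow black green blue

(r4,c2) = black
(r4,c4) = yellow
(r5,c3) = black
(r1,c1) = black
(r1,c4) = blue
(r1,c5) = yellow
(r2,c2) = red
(r2,c4) = black
(r3,c3) = green
(r3,c5) = black
(r4,c3) = blue
(r5,c1) = red
(r2,c1) = blue
(r3,c1) = yellow
(r4,c1) = green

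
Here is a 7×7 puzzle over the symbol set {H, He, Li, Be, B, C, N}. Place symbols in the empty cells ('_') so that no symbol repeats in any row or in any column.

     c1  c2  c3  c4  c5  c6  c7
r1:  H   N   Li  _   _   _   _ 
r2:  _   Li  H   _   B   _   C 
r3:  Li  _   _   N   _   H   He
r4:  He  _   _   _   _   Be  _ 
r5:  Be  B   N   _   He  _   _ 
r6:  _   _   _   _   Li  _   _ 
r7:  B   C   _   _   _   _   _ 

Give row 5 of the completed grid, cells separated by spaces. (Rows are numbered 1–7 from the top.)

Be B N C He Li H

Cell (r2,c1): row 2 has {H,Li,B,C}; column 1 has {H,He,Li,Be,B} → N.
Cell (r2,c6): row 2 has {H,Li,B,C,N}; column 6 has {H,Be} → He.
Cell (r3,c2): row 3 has {H,He,Li,N}; column 2 has {Li,B,C,N} → Be.
Cell (r3,c5): row 3 has {H,He,Li,Be,N}; column 5 has {He,Li,B} → C.
Cell (r4,c2): row 4 has {He,Be}; column 2 has {Li,Be,B,C,N} → H.
Cell (r4,c5): row 4 has {H,He,Be}; column 5 has {He,Li,B,C} → N.
Cell (r6,c1): row 6 has {Li}; column 1 has {H,He,Li,Be,B,N} → C.
Cell (r6,c2): row 6 has {Li,C}; column 2 has {H,Li,Be,B,C,N} → He.
Cell (r1,c5): row 1 has {H,Li,N}; column 5 has {He,Li,B,C,N} → Be.
Cell (r1,c7): row 1 has {H,Li,Be,N}; column 7 has {He,C} → B.
Cell (r2,c4): row 2 has {H,He,Li,B,C,N}; column 4 has {N} → Be.
Cell (r3,c3): row 3 has {H,He,Li,Be,C,N}; column 3 has {H,Li,N} → B.
Cell (r4,c3): row 4 has {H,He,Be,N}; column 3 has {H,Li,B,N} → C.
Cell (r4,c7): row 4 has {H,He,Be,C,N}; column 7 has {He,B,C} → Li.
Cell (r5,c7): row 5 has {He,Be,B,N}; column 7 has {He,Li,B,C} → H.
Cell (r6,c3): row 6 has {He,Li,C}; column 3 has {H,Li,B,C,N} → Be.
Cell (r6,c7): row 6 has {He,Li,Be,C}; column 7 has {H,He,Li,B,C} → N.
Cell (r7,c3): row 7 has {B,C}; column 3 has {H,Li,Be,B,C,N} → He.
Cell (r7,c5): row 7 has {He,B,C}; column 5 has {He,Li,Be,B,C,N} → H.
Cell (r7,c7): row 7 has {H,He,B,C}; column 7 has {H,He,Li,B,C,N} → Be.
Cell (r1,c6): row 1 has {H,Li,Be,B,N}; column 6 has {H,He,Be} → C.
Cell (r4,c4): row 4 has {H,He,Li,Be,C,N}; column 4 has {Be,N} → B.
Cell (r5,c6): row 5 has {H,He,Be,B,N}; column 6 has {H,He,Be,C} → Li.
Cell (r6,c4): row 6 has {He,Li,Be,C,N}; column 4 has {Be,B,N} → H.
Cell (r6,c6): row 6 has {H,He,Li,Be,C,N}; column 6 has {H,He,Li,Be,C} → B.
Cell (r7,c4): row 7 has {H,He,Be,B,C}; column 4 has {H,Be,B,N} → Li.
Cell (r7,c6): row 7 has {H,He,Li,Be,B,C}; column 6 has {H,He,Li,Be,B,C} → N.
Cell (r1,c4): row 1 has {H,Li,Be,B,C,N}; column 4 has {H,Li,Be,B,N} → He.
Cell (r5,c4): row 5 has {H,He,Li,Be,B,N}; column 4 has {H,He,Li,Be,B,N} → C.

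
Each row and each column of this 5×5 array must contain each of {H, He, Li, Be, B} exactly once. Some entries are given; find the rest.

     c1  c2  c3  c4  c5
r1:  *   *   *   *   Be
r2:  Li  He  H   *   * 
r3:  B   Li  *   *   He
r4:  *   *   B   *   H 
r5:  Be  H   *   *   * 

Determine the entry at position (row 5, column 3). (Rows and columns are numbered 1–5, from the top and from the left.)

He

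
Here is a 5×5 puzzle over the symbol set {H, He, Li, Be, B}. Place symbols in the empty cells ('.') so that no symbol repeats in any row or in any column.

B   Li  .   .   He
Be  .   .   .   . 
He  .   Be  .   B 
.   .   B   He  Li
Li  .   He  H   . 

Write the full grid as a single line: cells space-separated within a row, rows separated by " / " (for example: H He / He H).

(r1,c3) = H
(r1,c4) = Be
(r2,c3) = Li
(r2,c4) = B
(r2,c5) = H
(r3,c2) = H
(r3,c4) = Li
(r4,c1) = H
(r4,c2) = Be
(r5,c2) = B
(r5,c5) = Be
(r2,c2) = He

B Li H Be He / Be He Li B H / He H Be Li B / H Be B He Li / Li B He H Be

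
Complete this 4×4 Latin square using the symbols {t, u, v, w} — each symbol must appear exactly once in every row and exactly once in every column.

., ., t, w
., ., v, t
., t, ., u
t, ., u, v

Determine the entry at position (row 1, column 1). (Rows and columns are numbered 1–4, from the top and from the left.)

u

At row 3, column 3: row 3 has {t,u}; column 3 has {t,u,v}; that leaves w.
At row 4, column 2: row 4 has {t,u,v}; column 2 has {t}; that leaves w.
At row 2, column 2: row 2 has {t,v}; column 2 has {t,w}; that leaves u.
At row 3, column 1: row 3 has {t,u,w}; column 1 has {t}; that leaves v.
At row 1, column 1: row 1 has {t,w}; column 1 has {t,v}; that leaves u.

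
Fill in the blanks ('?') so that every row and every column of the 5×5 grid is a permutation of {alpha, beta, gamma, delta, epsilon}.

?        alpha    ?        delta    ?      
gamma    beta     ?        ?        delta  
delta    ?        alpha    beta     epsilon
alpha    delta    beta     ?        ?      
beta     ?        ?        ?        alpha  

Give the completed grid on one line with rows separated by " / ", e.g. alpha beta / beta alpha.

epsilon alpha gamma delta beta / gamma beta epsilon alpha delta / delta gamma alpha beta epsilon / alpha delta beta epsilon gamma / beta epsilon delta gamma alpha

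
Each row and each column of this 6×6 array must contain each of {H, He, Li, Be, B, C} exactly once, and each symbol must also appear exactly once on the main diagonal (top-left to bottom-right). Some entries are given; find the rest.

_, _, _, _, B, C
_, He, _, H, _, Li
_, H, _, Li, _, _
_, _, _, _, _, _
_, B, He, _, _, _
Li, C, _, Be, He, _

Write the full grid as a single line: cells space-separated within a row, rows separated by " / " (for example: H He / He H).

Be Li H He B C / B He Be H C Li / He H C Li Be B / C Be Li B H He / H B He C Li Be / Li C B Be He H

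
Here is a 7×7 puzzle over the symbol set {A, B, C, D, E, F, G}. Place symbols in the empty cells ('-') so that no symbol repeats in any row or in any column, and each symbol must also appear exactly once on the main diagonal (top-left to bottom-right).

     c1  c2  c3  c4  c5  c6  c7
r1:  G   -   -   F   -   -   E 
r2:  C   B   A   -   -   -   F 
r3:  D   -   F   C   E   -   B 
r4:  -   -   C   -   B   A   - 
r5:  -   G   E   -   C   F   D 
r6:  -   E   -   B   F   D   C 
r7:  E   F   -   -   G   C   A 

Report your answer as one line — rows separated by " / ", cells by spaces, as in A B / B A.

G C D F A B E / C B A G D E F / D A F C E G B / F D C E B A G / B G E A C F D / A E G B F D C / E F B D G C A

At row 1, column 6: row 1 has {E,F,G}; column 6 has {A,C,D,F}; that leaves B.
At row 2, column 5: row 2 has {A,B,C,F}; column 5 has {B,C,E,F,G}; that leaves D.
At row 3, column 2: row 3 has {B,C,D,E,F}; column 2 has {B,E,F,G}; that leaves A.
At row 3, column 6: row 3 has {A,B,C,D,E,F}; column 6 has {A,B,C,D,F}; that leaves G.
At row 4, column 1: row 4 has {A,B,C}; column 1 has {C,D,E,G}; that leaves F.
At row 4, column 2: row 4 has {A,B,C,F}; column 2 has {A,B,E,F,G}; that leaves D.
At row 4, column 4: row 4 has {A,B,C,D,F}; column 4 has {B,C,F}; the diagonal has {A,B,C,D,F,G}; that leaves E.
At row 4, column 7: row 4 has {A,B,C,D,E,F}; column 7 has {A,B,C,D,E,F}; that leaves G.
At row 5, column 4: row 5 has {C,D,E,F,G}; column 4 has {B,C,E,F}; that leaves A.
At row 6, column 1: row 6 has {B,C,D,E,F}; column 1 has {C,D,E,F,G}; that leaves A.
At row 6, column 3: row 6 has {A,B,C,D,E,F}; column 3 has {A,C,E,F}; that leaves G.
At row 7, column 4: row 7 has {A,C,E,F,G}; column 4 has {A,B,C,E,F}; that leaves D.
At row 1, column 2: row 1 has {B,E,F,G}; column 2 has {A,B,D,E,F,G}; that leaves C.
At row 1, column 3: row 1 has {B,C,E,F,G}; column 3 has {A,C,E,F,G}; that leaves D.
At row 1, column 5: row 1 has {B,C,D,E,F,G}; column 5 has {B,C,D,E,F,G}; that leaves A.
At row 2, column 4: row 2 has {A,B,C,D,F}; column 4 has {A,B,C,D,E,F}; that leaves G.
At row 2, column 6: row 2 has {A,B,C,D,F,G}; column 6 has {A,B,C,D,F,G}; that leaves E.
At row 5, column 1: row 5 has {A,C,D,E,F,G}; column 1 has {A,C,D,E,F,G}; that leaves B.
At row 7, column 3: row 7 has {A,C,D,E,F,G}; column 3 has {A,C,D,E,F,G}; that leaves B.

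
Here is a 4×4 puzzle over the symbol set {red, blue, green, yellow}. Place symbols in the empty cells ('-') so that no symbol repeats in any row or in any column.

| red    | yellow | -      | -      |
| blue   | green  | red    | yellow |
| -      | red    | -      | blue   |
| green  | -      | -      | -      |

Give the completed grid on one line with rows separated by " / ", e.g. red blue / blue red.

(r1,c4) = green
(r3,c1) = yellow
(r3,c3) = green
(r4,c2) = blue
(r4,c3) = yellow
(r4,c4) = red
(r1,c3) = blue

red yellow blue green / blue green red yellow / yellow red green blue / green blue yellow red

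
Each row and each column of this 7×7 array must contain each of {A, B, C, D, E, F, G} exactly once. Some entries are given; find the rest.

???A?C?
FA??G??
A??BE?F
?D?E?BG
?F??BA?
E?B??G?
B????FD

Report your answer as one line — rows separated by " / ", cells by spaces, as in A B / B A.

D B G A F C E / F A D C G E B / A G C B E D F / C D F E A B G / G F E D B A C / E C B F D G A / B E A G C F D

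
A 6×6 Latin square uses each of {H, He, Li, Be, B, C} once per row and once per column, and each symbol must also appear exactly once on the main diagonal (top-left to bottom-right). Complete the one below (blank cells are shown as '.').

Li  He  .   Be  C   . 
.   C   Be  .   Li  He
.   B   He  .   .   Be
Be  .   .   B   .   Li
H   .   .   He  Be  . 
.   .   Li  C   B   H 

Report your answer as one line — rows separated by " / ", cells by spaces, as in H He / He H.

Li He H Be C B / B C Be H Li He / C B He Li H Be / Be H C B He Li / H Li B He Be C / He Be Li C B H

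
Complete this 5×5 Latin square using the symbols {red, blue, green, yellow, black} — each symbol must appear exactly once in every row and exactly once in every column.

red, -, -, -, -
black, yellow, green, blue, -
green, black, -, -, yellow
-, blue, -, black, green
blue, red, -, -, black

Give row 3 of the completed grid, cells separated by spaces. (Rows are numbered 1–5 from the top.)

At row 1, column 2: row 1 has {red}; column 2 has {red,blue,yellow,black}; that leaves green.
At row 1, column 4: row 1 has {red,green}; column 4 has {blue,black}; that leaves yellow.
At row 1, column 5: row 1 has {red,green,yellow}; column 5 has {green,yellow,black}; that leaves blue.
At row 2, column 5: row 2 has {blue,green,yellow,black}; column 5 has {blue,green,yellow,black}; that leaves red.
At row 3, column 4: row 3 has {green,yellow,black}; column 4 has {blue,yellow,black}; that leaves red.
At row 4, column 1: row 4 has {blue,green,black}; column 1 has {red,blue,green,black}; that leaves yellow.
At row 4, column 3: row 4 has {blue,green,yellow,black}; column 3 has {green}; that leaves red.
At row 5, column 3: row 5 has {red,blue,black}; column 3 has {red,green}; that leaves yellow.
At row 5, column 4: row 5 has {red,blue,yellow,black}; column 4 has {red,blue,yellow,black}; that leaves green.
At row 1, column 3: row 1 has {red,blue,green,yellow}; column 3 has {red,green,yellow}; that leaves black.
At row 3, column 3: row 3 has {red,green,yellow,black}; column 3 has {red,green,yellow,black}; that leaves blue.

green black blue red yellow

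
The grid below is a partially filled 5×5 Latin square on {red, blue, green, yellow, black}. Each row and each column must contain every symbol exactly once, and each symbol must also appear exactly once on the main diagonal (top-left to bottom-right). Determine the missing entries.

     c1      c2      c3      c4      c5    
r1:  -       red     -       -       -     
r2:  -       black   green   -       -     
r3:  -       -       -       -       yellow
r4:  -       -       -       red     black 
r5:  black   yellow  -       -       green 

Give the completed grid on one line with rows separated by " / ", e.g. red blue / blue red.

(r1,c5): row 1 has {red}; column 5 has {green,yellow,black}, so it must be blue.
(r2,c5): row 2 has {green,black}; column 5 has {blue,green,yellow,black}, so it must be red.
(r3,c3): row 3 has {yellow}; column 3 has {green}; the diagonal has {red,green,black}, so it must be blue.
(r4,c3): row 4 has {red,black}; column 3 has {blue,green}, so it must be yellow.
(r5,c3): row 5 has {green,yellow,black}; column 3 has {blue,green,yellow}, so it must be red.
(r5,c4): row 5 has {red,green,yellow,black}; column 4 has {red}, so it must be blue.
(r1,c1): row 1 has {red,blue}; column 1 has {black}; the diagonal has {red,blue,green,black}, so it must be yellow.
(r1,c3): row 1 has {red,blue,yellow}; column 3 has {red,blue,green,yellow}, so it must be black.
(r1,c4): row 1 has {red,blue,yellow,black}; column 4 has {red,blue}, so it must be green.
(r2,c1): row 2 has {red,green,black}; column 1 has {yellow,black}, so it must be blue.
(r2,c4): row 2 has {red,blue,green,black}; column 4 has {red,blue,green}, so it must be yellow.
(r3,c2): row 3 has {blue,yellow}; column 2 has {red,yellow,black}, so it must be green.
(r3,c4): row 3 has {blue,green,yellow}; column 4 has {red,blue,green,yellow}, so it must be black.
(r4,c1): row 4 has {red,yellow,black}; column 1 has {blue,yellow,black}, so it must be green.
(r4,c2): row 4 has {red,green,yellow,black}; column 2 has {red,green,yellow,black}, so it must be blue.
(r3,c1): row 3 has {blue,green,yellow,black}; column 1 has {blue,green,yellow,black}, so it must be red.

yellow red black green blue / blue black green yellow red / red green blue black yellow / green blue yellow red black / black yellow red blue green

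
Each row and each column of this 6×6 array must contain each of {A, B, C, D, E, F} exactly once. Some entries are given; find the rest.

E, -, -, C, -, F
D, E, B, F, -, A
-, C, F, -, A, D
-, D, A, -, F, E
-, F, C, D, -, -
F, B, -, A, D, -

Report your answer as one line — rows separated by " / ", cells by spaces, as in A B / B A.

E A D C B F / D E B F C A / B C F E A D / C D A B F E / A F C D E B / F B E A D C

Cell (r1,c2): row 1 has {C,E,F}; column 2 has {B,C,D,E,F} → A.
Cell (r1,c3): row 1 has {A,C,E,F}; column 3 has {A,B,C,F} → D.
Cell (r1,c5): row 1 has {A,C,D,E,F}; column 5 has {A,D,F} → B.
Cell (r2,c5): row 2 has {A,B,D,E,F}; column 5 has {A,B,D,F} → C.
Cell (r3,c1): row 3 has {A,C,D,F}; column 1 has {D,E,F} → B.
Cell (r3,c4): row 3 has {A,B,C,D,F}; column 4 has {A,C,D,F} → E.
Cell (r4,c1): row 4 has {A,D,E,F}; column 1 has {B,D,E,F} → C.
Cell (r4,c4): row 4 has {A,C,D,E,F}; column 4 has {A,C,D,E,F} → B.
Cell (r5,c1): row 5 has {C,D,F}; column 1 has {B,C,D,E,F} → A.
Cell (r5,c5): row 5 has {A,C,D,F}; column 5 has {A,B,C,D,F} → E.
Cell (r5,c6): row 5 has {A,C,D,E,F}; column 6 has {A,D,E,F} → B.
Cell (r6,c3): row 6 has {A,B,D,F}; column 3 has {A,B,C,D,F} → E.
Cell (r6,c6): row 6 has {A,B,D,E,F}; column 6 has {A,B,D,E,F} → C.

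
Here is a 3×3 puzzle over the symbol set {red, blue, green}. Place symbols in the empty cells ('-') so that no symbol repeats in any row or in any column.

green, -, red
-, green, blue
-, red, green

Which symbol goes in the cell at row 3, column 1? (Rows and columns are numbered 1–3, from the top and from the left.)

(r1,c2): row 1 has {red,green}; column 2 has {red,green}, so it must be blue.
(r2,c1): row 2 has {blue,green}; column 1 has {green}, so it must be red.
(r3,c1): row 3 has {red,green}; column 1 has {red,green}, so it must be blue.

blue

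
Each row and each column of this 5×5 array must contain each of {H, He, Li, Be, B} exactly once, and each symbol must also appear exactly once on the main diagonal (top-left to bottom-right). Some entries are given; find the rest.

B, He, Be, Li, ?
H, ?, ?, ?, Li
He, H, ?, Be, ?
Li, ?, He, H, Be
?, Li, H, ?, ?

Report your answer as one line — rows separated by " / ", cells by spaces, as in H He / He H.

B He Be Li H / H Be B He Li / He H Li Be B / Li B He H Be / Be Li H B He

(r1,c5): row 1 has {He,Li,Be,B}; column 5 has {Li,Be}, so it must be H.
(r2,c2): row 2 has {H,Li}; column 2 has {H,He,Li}; the diagonal has {H,B}, so it must be Be.
(r2,c3): row 2 has {H,Li,Be}; column 3 has {H,He,Be}, so it must be B.
(r2,c4): row 2 has {H,Li,Be,B}; column 4 has {H,Li,Be}, so it must be He.
(r3,c3): row 3 has {H,He,Be}; column 3 has {H,He,Be,B}; the diagonal has {H,Be,B}, so it must be Li.
(r3,c5): row 3 has {H,He,Li,Be}; column 5 has {H,Li,Be}, so it must be B.
(r4,c2): row 4 has {H,He,Li,Be}; column 2 has {H,He,Li,Be}, so it must be B.
(r5,c1): row 5 has {H,Li}; column 1 has {H,He,Li,B}, so it must be Be.
(r5,c4): row 5 has {H,Li,Be}; column 4 has {H,He,Li,Be}, so it must be B.
(r5,c5): row 5 has {H,Li,Be,B}; column 5 has {H,Li,Be,B}; the diagonal has {H,Li,Be,B}, so it must be He.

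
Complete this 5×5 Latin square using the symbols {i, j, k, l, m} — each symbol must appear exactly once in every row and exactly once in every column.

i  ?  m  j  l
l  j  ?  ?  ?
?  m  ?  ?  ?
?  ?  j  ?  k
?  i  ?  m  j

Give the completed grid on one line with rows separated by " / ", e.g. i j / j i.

(r1,c2): row 1 has {i,j,l,m}; column 2 has {i,j,m}, so it must be k.
(r3,c5): row 3 has {m}; column 5 has {j,k,l}, so it must be i.
(r4,c1): row 4 has {j,k}; column 1 has {i,l}, so it must be m.
(r4,c2): row 4 has {j,k,m}; column 2 has {i,j,k,m}, so it must be l.
(r4,c4): row 4 has {j,k,l,m}; column 4 has {j,m}, so it must be i.
(r5,c1): row 5 has {i,j,m}; column 1 has {i,l,m}, so it must be k.
(r5,c3): row 5 has {i,j,k,m}; column 3 has {j,m}, so it must be l.
(r2,c4): row 2 has {j,l}; column 4 has {i,j,m}, so it must be k.
(r2,c5): row 2 has {j,k,l}; column 5 has {i,j,k,l}, so it must be m.
(r3,c1): row 3 has {i,m}; column 1 has {i,k,l,m}, so it must be j.
(r3,c3): row 3 has {i,j,m}; column 3 has {j,l,m}, so it must be k.
(r3,c4): row 3 has {i,j,k,m}; column 4 has {i,j,k,m}, so it must be l.
(r2,c3): row 2 has {j,k,l,m}; column 3 has {j,k,l,m}, so it must be i.

i k m j l / l j i k m / j m k l i / m l j i k / k i l m j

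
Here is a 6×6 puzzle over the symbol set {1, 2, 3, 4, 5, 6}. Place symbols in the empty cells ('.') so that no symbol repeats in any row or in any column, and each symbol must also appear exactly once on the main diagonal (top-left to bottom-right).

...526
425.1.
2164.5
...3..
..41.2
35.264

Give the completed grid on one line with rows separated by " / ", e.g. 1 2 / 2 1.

1 4 3 5 2 6 / 4 2 5 6 1 3 / 2 1 6 4 3 5 / 5 6 2 3 4 1 / 6 3 4 1 5 2 / 3 5 1 2 6 4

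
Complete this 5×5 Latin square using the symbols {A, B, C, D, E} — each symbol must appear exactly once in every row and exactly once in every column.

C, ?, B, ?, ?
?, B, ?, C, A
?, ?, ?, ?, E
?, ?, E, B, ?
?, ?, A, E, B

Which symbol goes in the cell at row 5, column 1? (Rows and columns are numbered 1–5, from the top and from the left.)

D

(r1,c5) = D
(r2,c3) = D
(r3,c3) = C
(r4,c5) = C
(r5,c1) = D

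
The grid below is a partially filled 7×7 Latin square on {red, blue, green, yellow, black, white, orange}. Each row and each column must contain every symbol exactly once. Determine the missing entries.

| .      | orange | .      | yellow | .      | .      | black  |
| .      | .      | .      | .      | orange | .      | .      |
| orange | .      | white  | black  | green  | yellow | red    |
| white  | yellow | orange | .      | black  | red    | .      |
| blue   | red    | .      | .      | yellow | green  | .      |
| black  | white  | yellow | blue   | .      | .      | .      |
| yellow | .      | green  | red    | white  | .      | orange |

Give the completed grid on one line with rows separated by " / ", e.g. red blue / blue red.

(r3,c2) = blue
(r4,c4) = green
(r4,c7) = blue
(r5,c3) = black
(r5,c7) = white
(r6,c5) = red
(r6,c6) = orange
(r6,c7) = green
(r7,c2) = black
(r7,c6) = blue
(r1,c5) = blue
(r1,c6) = white
(r2,c2) = green
(r2,c4) = white
(r2,c6) = black
(r2,c7) = yellow
(r5,c4) = orange
(r1,c3) = red
(r2,c1) = red
(r2,c3) = blue
(r1,c1) = green

green orange red yellow blue white black / red green blue white orange black yellow / orange blue white black green yellow red / white yellow orange green black red blue / blue red black orange yellow green white / black white yellow blue red orange green / yellow black green red white blue orange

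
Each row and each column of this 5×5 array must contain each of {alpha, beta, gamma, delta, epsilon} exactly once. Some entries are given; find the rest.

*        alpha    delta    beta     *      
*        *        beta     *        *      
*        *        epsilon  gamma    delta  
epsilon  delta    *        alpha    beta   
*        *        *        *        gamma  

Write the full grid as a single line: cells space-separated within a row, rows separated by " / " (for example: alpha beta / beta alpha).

gamma alpha delta beta epsilon / delta gamma beta epsilon alpha / alpha beta epsilon gamma delta / epsilon delta gamma alpha beta / beta epsilon alpha delta gamma

At row 1, column 1: row 1 has {alpha,beta,delta}; column 1 has {epsilon}; that leaves gamma.
At row 1, column 5: row 1 has {alpha,beta,gamma,delta}; column 5 has {beta,gamma,delta}; that leaves epsilon.
At row 2, column 5: row 2 has {beta}; column 5 has {beta,gamma,delta,epsilon}; that leaves alpha.
At row 3, column 2: row 3 has {gamma,delta,epsilon}; column 2 has {alpha,delta}; that leaves beta.
At row 4, column 3: row 4 has {alpha,beta,delta,epsilon}; column 3 has {beta,delta,epsilon}; that leaves gamma.
At row 5, column 2: row 5 has {gamma}; column 2 has {alpha,beta,delta}; that leaves epsilon.
At row 5, column 3: row 5 has {gamma,epsilon}; column 3 has {beta,gamma,delta,epsilon}; that leaves alpha.
At row 5, column 4: row 5 has {alpha,gamma,epsilon}; column 4 has {alpha,beta,gamma}; that leaves delta.
At row 2, column 1: row 2 has {alpha,beta}; column 1 has {gamma,epsilon}; that leaves delta.
At row 2, column 2: row 2 has {alpha,beta,delta}; column 2 has {alpha,beta,delta,epsilon}; that leaves gamma.
At row 2, column 4: row 2 has {alpha,beta,gamma,delta}; column 4 has {alpha,beta,gamma,delta}; that leaves epsilon.
At row 3, column 1: row 3 has {beta,gamma,delta,epsilon}; column 1 has {gamma,delta,epsilon}; that leaves alpha.
At row 5, column 1: row 5 has {alpha,gamma,delta,epsilon}; column 1 has {alpha,gamma,delta,epsilon}; that leaves beta.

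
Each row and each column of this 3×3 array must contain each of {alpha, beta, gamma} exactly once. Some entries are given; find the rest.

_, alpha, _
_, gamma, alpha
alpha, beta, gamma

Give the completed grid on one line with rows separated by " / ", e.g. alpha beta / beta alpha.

gamma alpha beta / beta gamma alpha / alpha beta gamma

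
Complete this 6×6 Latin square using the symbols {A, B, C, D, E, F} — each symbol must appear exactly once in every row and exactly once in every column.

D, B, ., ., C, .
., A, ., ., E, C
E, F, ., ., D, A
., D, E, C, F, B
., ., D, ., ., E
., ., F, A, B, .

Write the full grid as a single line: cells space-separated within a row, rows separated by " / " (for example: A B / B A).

D B A E C F / F A B D E C / E F C B D A / A D E C F B / B C D F A E / C E F A B D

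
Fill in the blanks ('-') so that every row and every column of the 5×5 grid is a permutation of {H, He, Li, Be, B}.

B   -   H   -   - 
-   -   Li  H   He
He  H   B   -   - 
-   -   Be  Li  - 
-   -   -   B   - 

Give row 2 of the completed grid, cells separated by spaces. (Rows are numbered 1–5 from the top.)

(r2,c1) = Be
(r2,c2) = B

Be B Li H He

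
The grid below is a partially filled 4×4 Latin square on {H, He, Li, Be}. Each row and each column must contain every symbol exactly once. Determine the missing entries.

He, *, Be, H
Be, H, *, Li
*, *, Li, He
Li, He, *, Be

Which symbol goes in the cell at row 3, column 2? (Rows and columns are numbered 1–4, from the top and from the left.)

Be

Cell (r1,c2): row 1 has {H,He,Be}; column 2 has {H,He} → Li.
Cell (r2,c3): row 2 has {H,Li,Be}; column 3 has {Li,Be} → He.
Cell (r3,c1): row 3 has {He,Li}; column 1 has {He,Li,Be} → H.
Cell (r3,c2): row 3 has {H,He,Li}; column 2 has {H,He,Li} → Be.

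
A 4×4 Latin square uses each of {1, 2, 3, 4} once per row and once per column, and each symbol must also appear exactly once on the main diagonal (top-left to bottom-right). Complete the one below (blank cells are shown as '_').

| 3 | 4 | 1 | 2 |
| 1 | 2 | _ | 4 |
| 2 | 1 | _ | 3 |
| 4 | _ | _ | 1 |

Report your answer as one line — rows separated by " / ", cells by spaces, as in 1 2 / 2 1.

At row 2, column 3: row 2 has {1,2,4}; column 3 has {1}; that leaves 3.
At row 3, column 3: row 3 has {1,2,3}; column 3 has {1,3}; the diagonal has {1,2,3}; that leaves 4.
At row 4, column 2: row 4 has {1,4}; column 2 has {1,2,4}; that leaves 3.
At row 4, column 3: row 4 has {1,3,4}; column 3 has {1,3,4}; that leaves 2.

3 4 1 2 / 1 2 3 4 / 2 1 4 3 / 4 3 2 1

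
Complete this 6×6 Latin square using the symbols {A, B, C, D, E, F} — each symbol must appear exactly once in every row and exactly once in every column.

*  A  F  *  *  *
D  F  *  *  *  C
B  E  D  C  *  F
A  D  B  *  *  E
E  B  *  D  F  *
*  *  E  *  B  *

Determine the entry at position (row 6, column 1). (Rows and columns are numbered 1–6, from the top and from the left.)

F

(r1,c1) = C
(r2,c3) = A
(r2,c5) = E
(r3,c5) = A
(r4,c4) = F
(r4,c5) = C
(r5,c3) = C
(r5,c6) = A
(r6,c1) = F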